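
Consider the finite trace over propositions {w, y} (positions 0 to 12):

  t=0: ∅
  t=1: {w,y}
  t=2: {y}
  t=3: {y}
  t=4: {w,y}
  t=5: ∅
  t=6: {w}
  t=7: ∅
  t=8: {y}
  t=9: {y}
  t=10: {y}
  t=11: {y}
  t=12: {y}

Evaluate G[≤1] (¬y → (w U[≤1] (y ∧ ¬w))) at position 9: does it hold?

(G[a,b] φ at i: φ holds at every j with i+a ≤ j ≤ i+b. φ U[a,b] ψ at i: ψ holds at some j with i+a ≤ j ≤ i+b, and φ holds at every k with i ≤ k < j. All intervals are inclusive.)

Check (¬y → (w U[≤1] (y ∧ ¬w))) at every j in [9,10]:
  j=9: antecedent false → ✓
  j=10: antecedent false → ✓
All positions satisfy it → formula holds.

Yes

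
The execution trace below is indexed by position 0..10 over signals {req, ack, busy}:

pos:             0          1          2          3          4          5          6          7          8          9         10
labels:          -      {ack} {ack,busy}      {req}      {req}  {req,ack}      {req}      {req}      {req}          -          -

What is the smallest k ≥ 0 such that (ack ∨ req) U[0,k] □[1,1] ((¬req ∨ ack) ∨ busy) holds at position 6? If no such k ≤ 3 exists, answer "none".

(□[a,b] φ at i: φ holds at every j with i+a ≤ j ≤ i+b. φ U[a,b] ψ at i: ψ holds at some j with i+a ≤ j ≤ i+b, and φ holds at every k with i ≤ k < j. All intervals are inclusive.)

2

Need earliest j ≥ 6 with □[1,1] ((¬req ∨ ack) ∨ busy), and (ack ∨ req) at every k in [6,j-1].
  j=6: rhs fails.
  j=7: rhs fails.
  j=8: rhs holds; lhs holds on [6,7]. k = 2.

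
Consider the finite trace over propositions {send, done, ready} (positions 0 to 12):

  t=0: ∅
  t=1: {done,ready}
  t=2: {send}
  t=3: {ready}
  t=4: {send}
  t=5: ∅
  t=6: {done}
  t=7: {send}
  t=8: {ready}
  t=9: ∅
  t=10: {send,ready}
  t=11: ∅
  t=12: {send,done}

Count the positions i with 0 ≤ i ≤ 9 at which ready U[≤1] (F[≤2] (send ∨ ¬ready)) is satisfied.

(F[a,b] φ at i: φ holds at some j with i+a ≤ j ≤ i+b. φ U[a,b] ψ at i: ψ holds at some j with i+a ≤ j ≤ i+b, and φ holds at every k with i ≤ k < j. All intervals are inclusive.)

Evaluate at each i in [0,9]:
  i=0: ✓ (rhs at j=0)
  i=1: ✓ (rhs at j=1)
  i=2: ✓ (rhs at j=2)
  i=3: ✓ (rhs at j=3)
  i=4: ✓ (rhs at j=4)
  i=5: ✓ (rhs at j=5)
  i=6: ✓ (rhs at j=6)
  i=7: ✓ (rhs at j=7)
  i=8: ✓ (rhs at j=8)
  i=9: ✓ (rhs at j=9)
Positions where it holds: {0, 1, 2, 3, 4, 5, 6, 7, 8, 9} → 10.

10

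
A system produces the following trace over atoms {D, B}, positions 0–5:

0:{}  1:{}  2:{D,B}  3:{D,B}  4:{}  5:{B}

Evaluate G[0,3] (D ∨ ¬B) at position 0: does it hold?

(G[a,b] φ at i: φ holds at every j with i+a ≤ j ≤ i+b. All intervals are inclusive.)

Check (D ∨ ¬B) at every j in [0,3]:
  j=0: true
  j=1: true
  j=2: true
  j=3: true
All positions satisfy it → formula holds.

Yes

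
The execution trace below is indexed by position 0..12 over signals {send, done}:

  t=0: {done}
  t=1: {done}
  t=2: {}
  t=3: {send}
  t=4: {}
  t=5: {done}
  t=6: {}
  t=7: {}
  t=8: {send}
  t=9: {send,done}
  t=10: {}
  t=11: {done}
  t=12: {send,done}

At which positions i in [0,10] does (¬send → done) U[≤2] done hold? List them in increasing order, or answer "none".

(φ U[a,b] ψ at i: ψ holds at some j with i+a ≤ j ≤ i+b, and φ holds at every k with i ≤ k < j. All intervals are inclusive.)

0, 1, 5, 8, 9

Evaluate at each i in [0,10]:
  i=0: ✓ (rhs at j=0)
  i=1: ✓ (rhs at j=1)
  i=2: ✗ (no rhs in [2,4])
  i=3: ✗ (lhs fails at k=4 before rhs at j=5)
  i=4: ✗ (lhs fails at k=4 before rhs at j=5)
  i=5: ✓ (rhs at j=5)
  i=6: ✗ (no rhs in [6,8])
  i=7: ✗ (lhs fails at k=7 before rhs at j=9)
  i=8: ✓ (rhs at j=9; lhs holds on [8,8])
  i=9: ✓ (rhs at j=9)
  i=10: ✗ (lhs fails at k=10 before rhs at j=11)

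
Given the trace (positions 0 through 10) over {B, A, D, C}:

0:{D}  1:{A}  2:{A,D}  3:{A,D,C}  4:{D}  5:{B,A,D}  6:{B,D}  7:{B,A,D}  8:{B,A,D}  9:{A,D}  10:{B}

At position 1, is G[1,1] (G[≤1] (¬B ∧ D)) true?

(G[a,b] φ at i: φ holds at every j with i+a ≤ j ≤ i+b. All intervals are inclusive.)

Check G[≤1] (¬B ∧ D) at every j in [2,2]:
  j=2: holds on [2,3]
All positions satisfy it → formula holds.

Yes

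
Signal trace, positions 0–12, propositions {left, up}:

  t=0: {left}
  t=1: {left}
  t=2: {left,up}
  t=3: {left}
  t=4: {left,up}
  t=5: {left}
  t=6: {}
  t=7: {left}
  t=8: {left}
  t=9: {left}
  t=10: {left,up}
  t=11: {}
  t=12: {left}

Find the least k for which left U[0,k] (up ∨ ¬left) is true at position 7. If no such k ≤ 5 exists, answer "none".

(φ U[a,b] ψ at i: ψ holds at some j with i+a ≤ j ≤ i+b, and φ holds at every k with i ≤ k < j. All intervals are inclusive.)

3

Need earliest j ≥ 7 with (up ∨ ¬left), and left at every k in [7,j-1].
  j=7: rhs fails.
  j=8: rhs fails.
  j=9: rhs fails.
  j=10: rhs holds; lhs holds on [7,9]. k = 3.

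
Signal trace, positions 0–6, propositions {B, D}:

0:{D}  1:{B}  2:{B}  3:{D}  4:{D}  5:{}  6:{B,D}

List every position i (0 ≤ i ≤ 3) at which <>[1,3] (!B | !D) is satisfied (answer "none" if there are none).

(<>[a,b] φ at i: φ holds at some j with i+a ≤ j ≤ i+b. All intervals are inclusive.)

0, 1, 2, 3

Evaluate at each i in [0,3]:
  i=0: ✓ (witness j=1)
  i=1: ✓ (witness j=2)
  i=2: ✓ (witness j=3)
  i=3: ✓ (witness j=4)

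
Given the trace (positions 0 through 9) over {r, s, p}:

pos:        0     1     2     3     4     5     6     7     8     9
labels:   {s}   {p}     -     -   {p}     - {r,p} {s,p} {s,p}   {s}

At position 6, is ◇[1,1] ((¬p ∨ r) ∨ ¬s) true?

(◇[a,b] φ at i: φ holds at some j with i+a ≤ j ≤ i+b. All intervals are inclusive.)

Does not hold

Check ((¬p ∨ r) ∨ ¬s) at each j in [7,7]:
  j=7: false
No position in the window satisfies it → formula fails.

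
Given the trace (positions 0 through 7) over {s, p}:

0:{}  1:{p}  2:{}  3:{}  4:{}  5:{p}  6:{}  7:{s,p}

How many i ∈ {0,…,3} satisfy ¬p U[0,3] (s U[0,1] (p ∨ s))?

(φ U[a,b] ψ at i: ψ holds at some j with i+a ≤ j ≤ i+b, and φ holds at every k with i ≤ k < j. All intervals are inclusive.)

4

Evaluate at each i in [0,3]:
  i=0: ✓ (rhs at j=1; lhs holds on [0,0])
  i=1: ✓ (rhs at j=1)
  i=2: ✓ (rhs at j=5; lhs holds on [2,4])
  i=3: ✓ (rhs at j=5; lhs holds on [3,4])
Positions where it holds: {0, 1, 2, 3} → 4.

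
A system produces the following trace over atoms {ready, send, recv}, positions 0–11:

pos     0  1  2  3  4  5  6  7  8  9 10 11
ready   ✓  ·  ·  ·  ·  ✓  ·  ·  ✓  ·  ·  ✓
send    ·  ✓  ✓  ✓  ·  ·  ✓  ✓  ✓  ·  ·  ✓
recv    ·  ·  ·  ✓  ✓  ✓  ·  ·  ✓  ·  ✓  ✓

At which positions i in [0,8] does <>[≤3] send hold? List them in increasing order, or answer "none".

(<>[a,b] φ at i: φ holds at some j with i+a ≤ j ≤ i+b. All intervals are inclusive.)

Evaluate at each i in [0,8]:
  i=0: ✓ (witness j=1)
  i=1: ✓ (witness j=1)
  i=2: ✓ (witness j=2)
  i=3: ✓ (witness j=3)
  i=4: ✓ (witness j=6)
  i=5: ✓ (witness j=6)
  i=6: ✓ (witness j=6)
  i=7: ✓ (witness j=7)
  i=8: ✓ (witness j=8)

0, 1, 2, 3, 4, 5, 6, 7, 8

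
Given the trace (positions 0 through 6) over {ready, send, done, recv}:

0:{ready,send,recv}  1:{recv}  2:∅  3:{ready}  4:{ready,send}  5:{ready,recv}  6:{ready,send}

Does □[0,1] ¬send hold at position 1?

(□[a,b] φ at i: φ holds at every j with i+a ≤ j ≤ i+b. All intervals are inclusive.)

Yes

Check ¬send at every j in [1,2]:
  j=1: true
  j=2: true
All positions satisfy it → formula holds.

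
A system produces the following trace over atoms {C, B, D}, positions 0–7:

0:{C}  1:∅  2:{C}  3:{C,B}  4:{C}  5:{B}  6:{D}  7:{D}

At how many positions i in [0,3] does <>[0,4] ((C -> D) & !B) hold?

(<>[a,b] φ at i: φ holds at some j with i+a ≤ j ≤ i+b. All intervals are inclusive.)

Evaluate at each i in [0,3]:
  i=0: ✓ (witness j=1)
  i=1: ✓ (witness j=1)
  i=2: ✓ (witness j=6)
  i=3: ✓ (witness j=6)
Positions where it holds: {0, 1, 2, 3} → 4.

4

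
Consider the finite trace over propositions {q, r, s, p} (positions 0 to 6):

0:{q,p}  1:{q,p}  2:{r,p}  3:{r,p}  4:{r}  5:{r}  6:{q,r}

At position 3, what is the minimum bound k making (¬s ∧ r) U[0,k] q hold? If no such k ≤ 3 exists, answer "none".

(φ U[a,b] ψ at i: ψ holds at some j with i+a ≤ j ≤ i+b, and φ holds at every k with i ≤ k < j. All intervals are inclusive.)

Need earliest j ≥ 3 with q, and (¬s ∧ r) at every k in [3,j-1].
  j=3: rhs fails.
  j=4: rhs fails.
  j=5: rhs fails.
  j=6: rhs holds; lhs holds on [3,5]. k = 3.

3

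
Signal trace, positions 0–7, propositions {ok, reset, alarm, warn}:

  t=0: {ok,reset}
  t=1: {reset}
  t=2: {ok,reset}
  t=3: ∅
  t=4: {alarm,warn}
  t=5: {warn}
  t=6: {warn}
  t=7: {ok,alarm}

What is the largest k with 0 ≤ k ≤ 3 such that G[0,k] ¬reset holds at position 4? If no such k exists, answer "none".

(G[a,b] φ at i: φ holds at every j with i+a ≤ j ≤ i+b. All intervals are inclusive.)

¬reset must hold from j=4 onward; find where it first fails.
  j=4: holds
  j=5: holds
  j=6: holds
  j=7: holds
Holds through j=7; largest k = 3.

3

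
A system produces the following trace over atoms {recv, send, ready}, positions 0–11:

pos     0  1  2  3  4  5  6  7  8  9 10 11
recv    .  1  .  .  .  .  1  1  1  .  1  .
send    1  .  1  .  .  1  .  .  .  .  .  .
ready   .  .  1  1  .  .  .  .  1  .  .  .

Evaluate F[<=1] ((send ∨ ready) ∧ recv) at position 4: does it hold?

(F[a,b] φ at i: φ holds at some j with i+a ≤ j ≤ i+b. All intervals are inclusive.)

No

Check ((send ∨ ready) ∧ recv) at each j in [4,5]:
  j=4: false
  j=5: false
No position in the window satisfies it → formula fails.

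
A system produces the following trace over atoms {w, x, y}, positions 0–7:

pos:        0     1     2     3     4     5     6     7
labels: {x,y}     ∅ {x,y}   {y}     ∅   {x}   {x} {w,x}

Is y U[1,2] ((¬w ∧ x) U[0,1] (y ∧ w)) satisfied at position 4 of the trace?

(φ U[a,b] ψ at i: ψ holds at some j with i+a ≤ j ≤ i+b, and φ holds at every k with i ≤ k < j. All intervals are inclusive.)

Need some j in [5,6] with ((¬w ∧ x) U[0,1] (y ∧ w)), and y at every k in [4,j-1].
  j=5: ((¬w ∧ x) U[0,1] (y ∧ w)) — fails.
  j=6: ((¬w ∧ x) U[0,1] (y ∧ w)) — fails.
No j in the window works → until fails.

Does not hold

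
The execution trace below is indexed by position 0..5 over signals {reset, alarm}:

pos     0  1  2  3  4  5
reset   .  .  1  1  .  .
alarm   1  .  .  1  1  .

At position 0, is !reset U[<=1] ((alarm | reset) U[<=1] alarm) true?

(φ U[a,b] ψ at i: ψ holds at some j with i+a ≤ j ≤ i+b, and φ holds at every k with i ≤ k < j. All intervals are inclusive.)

True

Need some j in [0,1] with ((alarm | reset) U[<=1] alarm), and !reset at every k in [0,j-1].
  j=0: ((alarm | reset) U[<=1] alarm) holds; no prefix to check → satisfied.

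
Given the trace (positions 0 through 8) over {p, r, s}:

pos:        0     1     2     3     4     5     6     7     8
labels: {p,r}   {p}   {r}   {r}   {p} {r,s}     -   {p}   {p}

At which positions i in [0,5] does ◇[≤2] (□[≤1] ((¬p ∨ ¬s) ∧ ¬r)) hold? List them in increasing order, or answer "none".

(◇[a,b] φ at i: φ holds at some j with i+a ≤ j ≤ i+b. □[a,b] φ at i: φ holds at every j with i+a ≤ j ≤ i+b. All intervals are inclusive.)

4, 5

Evaluate at each i in [0,5]:
  i=0: ✗ (none in [0,2])
  i=1: ✗ (none in [1,3])
  i=2: ✗ (none in [2,4])
  i=3: ✗ (none in [3,5])
  i=4: ✓ (witness j=6)
  i=5: ✓ (witness j=6)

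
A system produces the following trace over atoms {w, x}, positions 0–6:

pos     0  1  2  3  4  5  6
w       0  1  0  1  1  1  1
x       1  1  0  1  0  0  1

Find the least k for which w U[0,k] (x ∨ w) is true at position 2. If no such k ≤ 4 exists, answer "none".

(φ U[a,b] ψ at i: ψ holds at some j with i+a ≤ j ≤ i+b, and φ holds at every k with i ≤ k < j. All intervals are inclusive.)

none

Need earliest j ≥ 2 with (x ∨ w), and w at every k in [2,j-1].
  j=2: rhs fails.
  j=3: rhs holds but lhs fails at k=2.
  j=4: rhs holds but lhs fails at k=2.
  j=5: rhs holds but lhs fails at k=2.
  j=6: rhs holds but lhs fails at k=2.
No witness within the range → none.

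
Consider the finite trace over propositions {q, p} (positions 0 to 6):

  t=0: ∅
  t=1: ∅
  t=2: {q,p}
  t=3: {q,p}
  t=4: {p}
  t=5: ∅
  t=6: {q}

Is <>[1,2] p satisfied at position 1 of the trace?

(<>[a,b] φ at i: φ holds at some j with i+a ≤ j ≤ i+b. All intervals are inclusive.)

Holds

Check p at each j in [2,3]:
  j=2: true
  j=3: true
Found at j=2 → formula holds.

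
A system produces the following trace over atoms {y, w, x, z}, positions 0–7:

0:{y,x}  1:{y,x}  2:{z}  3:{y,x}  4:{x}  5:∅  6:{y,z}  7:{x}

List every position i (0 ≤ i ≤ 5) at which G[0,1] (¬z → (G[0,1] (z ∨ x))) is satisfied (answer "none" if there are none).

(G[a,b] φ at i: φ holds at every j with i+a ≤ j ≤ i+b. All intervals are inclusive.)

Evaluate at each i in [0,5]:
  i=0: ✓ (all of [0,1])
  i=1: ✓ (all of [1,2])
  i=2: ✓ (all of [2,3])
  i=3: ✗ (fails at j=4)
  i=4: ✗ (fails at j=4)
  i=5: ✗ (fails at j=5)

0, 1, 2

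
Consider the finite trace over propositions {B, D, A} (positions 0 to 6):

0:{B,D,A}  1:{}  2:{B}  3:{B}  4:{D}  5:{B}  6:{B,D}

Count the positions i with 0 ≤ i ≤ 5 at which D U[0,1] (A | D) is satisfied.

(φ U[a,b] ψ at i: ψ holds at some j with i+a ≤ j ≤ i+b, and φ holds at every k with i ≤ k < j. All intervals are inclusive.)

2

Evaluate at each i in [0,5]:
  i=0: ✓ (rhs at j=0)
  i=1: ✗ (no rhs in [1,2])
  i=2: ✗ (no rhs in [2,3])
  i=3: ✗ (lhs fails at k=3 before rhs at j=4)
  i=4: ✓ (rhs at j=4)
  i=5: ✗ (lhs fails at k=5 before rhs at j=6)
Positions where it holds: {0, 4} → 2.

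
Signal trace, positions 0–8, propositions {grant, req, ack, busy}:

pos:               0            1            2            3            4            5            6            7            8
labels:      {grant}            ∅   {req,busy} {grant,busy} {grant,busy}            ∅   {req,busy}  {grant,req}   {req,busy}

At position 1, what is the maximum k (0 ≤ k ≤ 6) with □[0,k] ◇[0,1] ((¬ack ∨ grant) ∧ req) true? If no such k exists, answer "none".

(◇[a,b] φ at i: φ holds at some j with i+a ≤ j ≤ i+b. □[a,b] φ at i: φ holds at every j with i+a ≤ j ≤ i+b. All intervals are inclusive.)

◇[0,1] ((¬ack ∨ grant) ∧ req) must hold from j=1 onward; find where it first fails.
  j=1: holds
  j=2: holds
  j=3: fails
Holds on [1,2], so largest k = 1.

1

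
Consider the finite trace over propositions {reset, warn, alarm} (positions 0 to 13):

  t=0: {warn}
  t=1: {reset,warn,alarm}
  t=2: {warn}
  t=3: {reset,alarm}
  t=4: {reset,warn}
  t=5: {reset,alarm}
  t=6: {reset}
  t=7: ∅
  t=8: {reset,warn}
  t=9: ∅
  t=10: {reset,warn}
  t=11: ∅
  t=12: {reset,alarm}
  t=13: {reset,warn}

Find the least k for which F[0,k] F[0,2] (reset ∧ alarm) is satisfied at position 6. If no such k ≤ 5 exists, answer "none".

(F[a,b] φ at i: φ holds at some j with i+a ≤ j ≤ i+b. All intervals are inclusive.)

4

Scan j = 6,7,… for F[0,2] (reset ∧ alarm):
  j=6: fails
  j=7: fails
  j=8: fails
  j=9: fails
  j=10: holds
First hit at j=10, so smallest k = 10-6 = 4.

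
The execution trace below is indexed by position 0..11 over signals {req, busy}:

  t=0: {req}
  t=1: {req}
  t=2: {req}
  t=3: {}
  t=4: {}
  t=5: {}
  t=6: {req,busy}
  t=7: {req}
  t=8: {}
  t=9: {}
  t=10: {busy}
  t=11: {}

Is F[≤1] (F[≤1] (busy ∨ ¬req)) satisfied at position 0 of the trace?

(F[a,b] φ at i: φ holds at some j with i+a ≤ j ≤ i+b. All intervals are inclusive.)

Check F[≤1] (busy ∨ ¬req) at each j in [0,1]:
  j=0: fails (none in [0,1])
  j=1: fails (none in [1,2])
No position in the window satisfies it → formula fails.

False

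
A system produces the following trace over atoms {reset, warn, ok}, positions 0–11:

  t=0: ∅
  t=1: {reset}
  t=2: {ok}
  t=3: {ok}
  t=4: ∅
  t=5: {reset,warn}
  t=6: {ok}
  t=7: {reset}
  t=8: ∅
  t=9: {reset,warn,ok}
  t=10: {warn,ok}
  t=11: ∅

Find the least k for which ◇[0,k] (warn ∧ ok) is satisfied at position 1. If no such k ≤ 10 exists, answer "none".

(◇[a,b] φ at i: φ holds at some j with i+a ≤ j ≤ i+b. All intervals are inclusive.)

Scan j = 1,2,… for (warn ∧ ok):
  j=1: fails
  j=2: fails
  j=3: fails
  j=4: fails
  j=5: fails
  j=6: fails
  j=7: fails
  j=8: fails
  j=9: holds
First hit at j=9, so smallest k = 9-1 = 8.

8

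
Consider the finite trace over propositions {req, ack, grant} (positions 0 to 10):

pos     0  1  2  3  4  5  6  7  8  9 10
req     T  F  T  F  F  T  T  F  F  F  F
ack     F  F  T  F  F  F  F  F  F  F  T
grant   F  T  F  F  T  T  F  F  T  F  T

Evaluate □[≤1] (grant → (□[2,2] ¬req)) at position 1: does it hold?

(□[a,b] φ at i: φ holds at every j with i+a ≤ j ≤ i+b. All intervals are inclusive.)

Check (grant → (□[2,2] ¬req)) at every j in [1,2]:
  j=1: antecedent true; consequent holds on [3,3] → ✓
  j=2: antecedent false → ✓
All positions satisfy it → formula holds.

Holds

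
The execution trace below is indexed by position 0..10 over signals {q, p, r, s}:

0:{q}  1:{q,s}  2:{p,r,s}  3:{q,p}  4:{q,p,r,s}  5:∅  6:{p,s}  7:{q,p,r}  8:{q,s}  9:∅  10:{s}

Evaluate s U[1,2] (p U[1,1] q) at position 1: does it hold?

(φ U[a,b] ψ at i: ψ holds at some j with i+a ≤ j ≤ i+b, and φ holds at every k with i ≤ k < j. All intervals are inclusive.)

Need some j in [2,3] with (p U[1,1] q), and s at every k in [1,j-1].
  j=2: (p U[1,1] q) holds; s holds at every k in [1,1] → satisfied.

Holds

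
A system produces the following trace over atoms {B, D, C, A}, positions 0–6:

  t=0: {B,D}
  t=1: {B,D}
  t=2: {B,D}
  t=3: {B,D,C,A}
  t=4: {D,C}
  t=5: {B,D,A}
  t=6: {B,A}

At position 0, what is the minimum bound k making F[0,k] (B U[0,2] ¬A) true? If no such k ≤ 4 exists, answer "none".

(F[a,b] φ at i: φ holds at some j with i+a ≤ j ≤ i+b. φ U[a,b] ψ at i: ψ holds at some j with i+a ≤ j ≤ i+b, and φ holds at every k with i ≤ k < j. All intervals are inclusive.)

0

Scan j = 0,1,… for (B U[0,2] ¬A):
  j=0: holds
First hit at j=0, so smallest k = 0-0 = 0.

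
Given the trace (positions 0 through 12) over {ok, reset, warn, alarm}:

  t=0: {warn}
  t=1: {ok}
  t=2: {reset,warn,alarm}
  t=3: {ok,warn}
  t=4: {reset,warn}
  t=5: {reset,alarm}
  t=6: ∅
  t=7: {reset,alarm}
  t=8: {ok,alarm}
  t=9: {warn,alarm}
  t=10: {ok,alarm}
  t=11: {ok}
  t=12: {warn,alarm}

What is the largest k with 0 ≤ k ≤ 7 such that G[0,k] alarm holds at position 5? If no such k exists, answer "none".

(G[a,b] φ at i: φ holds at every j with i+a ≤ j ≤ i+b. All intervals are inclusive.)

0

alarm must hold from j=5 onward; find where it first fails.
  j=5: holds
  j=6: fails
Holds on [5,5], so largest k = 0.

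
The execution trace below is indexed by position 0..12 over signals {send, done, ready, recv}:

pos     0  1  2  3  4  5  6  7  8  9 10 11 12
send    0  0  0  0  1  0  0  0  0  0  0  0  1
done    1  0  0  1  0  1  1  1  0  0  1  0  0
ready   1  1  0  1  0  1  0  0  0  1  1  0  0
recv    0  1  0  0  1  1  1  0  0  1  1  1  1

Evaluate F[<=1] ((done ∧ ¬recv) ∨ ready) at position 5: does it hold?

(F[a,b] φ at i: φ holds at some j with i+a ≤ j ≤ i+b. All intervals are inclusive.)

Holds

Check ((done ∧ ¬recv) ∨ ready) at each j in [5,6]:
  j=5: true
  j=6: false
Found at j=5 → formula holds.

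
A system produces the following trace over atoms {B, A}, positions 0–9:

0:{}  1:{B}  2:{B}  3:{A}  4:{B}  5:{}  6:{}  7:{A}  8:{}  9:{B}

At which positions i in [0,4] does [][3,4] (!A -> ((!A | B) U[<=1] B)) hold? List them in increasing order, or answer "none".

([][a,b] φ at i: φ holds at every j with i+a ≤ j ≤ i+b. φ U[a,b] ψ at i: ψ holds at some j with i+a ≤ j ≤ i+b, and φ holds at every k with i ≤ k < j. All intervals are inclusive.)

0, 4

Evaluate at each i in [0,4]:
  i=0: ✓ (all of [3,4])
  i=1: ✗ (fails at j=5)
  i=2: ✗ (fails at j=5)
  i=3: ✗ (fails at j=6)
  i=4: ✓ (all of [7,8])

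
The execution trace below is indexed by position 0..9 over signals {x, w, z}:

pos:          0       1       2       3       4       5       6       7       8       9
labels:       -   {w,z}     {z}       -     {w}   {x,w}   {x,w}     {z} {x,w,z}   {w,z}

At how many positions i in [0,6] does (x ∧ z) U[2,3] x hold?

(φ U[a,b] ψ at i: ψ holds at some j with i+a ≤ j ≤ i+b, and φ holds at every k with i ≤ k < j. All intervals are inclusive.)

Evaluate at each i in [0,6]:
  i=0: ✗ (no rhs in [2,3])
  i=1: ✗ (no rhs in [3,4])
  i=2: ✗ (lhs fails at k=2 before rhs at j=5)
  i=3: ✗ (lhs fails at k=3 before rhs at j=5)
  i=4: ✗ (lhs fails at k=4 before rhs at j=6)
  i=5: ✗ (lhs fails at k=5 before rhs at j=8)
  i=6: ✗ (lhs fails at k=6 before rhs at j=8)
Positions where it holds: {} → 0.

0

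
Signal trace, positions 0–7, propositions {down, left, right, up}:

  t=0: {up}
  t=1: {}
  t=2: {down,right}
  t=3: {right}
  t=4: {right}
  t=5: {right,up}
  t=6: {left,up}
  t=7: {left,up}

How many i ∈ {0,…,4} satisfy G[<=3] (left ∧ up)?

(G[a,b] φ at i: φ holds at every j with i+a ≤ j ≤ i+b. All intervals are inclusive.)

Evaluate at each i in [0,4]:
  i=0: ✗ (fails at j=0)
  i=1: ✗ (fails at j=1)
  i=2: ✗ (fails at j=2)
  i=3: ✗ (fails at j=3)
  i=4: ✗ (fails at j=4)
Positions where it holds: {} → 0.

0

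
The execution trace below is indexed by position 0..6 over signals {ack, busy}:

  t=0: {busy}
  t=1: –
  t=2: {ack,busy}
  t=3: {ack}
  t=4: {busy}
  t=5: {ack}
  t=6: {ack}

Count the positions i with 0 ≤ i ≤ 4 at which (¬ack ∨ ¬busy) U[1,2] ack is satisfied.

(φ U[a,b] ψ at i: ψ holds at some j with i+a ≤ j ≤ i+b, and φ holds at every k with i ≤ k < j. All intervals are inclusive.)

4

Evaluate at each i in [0,4]:
  i=0: ✓ (rhs at j=2; lhs holds on [0,1])
  i=1: ✓ (rhs at j=2; lhs holds on [1,1])
  i=2: ✗ (lhs fails at k=2 before rhs at j=3)
  i=3: ✓ (rhs at j=5; lhs holds on [3,4])
  i=4: ✓ (rhs at j=5; lhs holds on [4,4])
Positions where it holds: {0, 1, 3, 4} → 4.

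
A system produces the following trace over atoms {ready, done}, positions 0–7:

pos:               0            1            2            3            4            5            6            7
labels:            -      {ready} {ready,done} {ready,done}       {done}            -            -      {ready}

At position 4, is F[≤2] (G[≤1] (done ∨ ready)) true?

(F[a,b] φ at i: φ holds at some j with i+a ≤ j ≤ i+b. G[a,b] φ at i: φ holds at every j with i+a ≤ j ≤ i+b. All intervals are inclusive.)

Check G[≤1] (done ∨ ready) at each j in [4,6]:
  j=4: fails at 5
  j=5: fails at 5
  j=6: fails at 6
No position in the window satisfies it → formula fails.

False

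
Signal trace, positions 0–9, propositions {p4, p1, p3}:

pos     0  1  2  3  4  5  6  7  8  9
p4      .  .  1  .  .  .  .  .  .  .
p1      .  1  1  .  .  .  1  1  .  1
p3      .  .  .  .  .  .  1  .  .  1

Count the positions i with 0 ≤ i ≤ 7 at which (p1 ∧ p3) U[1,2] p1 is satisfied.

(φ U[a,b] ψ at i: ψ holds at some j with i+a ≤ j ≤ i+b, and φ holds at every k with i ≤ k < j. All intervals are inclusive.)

1

Evaluate at each i in [0,7]:
  i=0: ✗ (lhs fails at k=0 before rhs at j=1)
  i=1: ✗ (lhs fails at k=1 before rhs at j=2)
  i=2: ✗ (no rhs in [3,4])
  i=3: ✗ (no rhs in [4,5])
  i=4: ✗ (lhs fails at k=4 before rhs at j=6)
  i=5: ✗ (lhs fails at k=5 before rhs at j=6)
  i=6: ✓ (rhs at j=7; lhs holds on [6,6])
  i=7: ✗ (lhs fails at k=7 before rhs at j=9)
Positions where it holds: {6} → 1.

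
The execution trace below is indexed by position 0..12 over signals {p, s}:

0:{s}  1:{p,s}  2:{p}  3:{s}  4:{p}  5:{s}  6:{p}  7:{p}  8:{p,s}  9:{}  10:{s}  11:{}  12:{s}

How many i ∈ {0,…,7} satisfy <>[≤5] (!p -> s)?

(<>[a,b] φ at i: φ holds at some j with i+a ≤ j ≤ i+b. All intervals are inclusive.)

8

Evaluate at each i in [0,7]:
  i=0: ✓ (witness j=0)
  i=1: ✓ (witness j=1)
  i=2: ✓ (witness j=2)
  i=3: ✓ (witness j=3)
  i=4: ✓ (witness j=4)
  i=5: ✓ (witness j=5)
  i=6: ✓ (witness j=6)
  i=7: ✓ (witness j=7)
Positions where it holds: {0, 1, 2, 3, 4, 5, 6, 7} → 8.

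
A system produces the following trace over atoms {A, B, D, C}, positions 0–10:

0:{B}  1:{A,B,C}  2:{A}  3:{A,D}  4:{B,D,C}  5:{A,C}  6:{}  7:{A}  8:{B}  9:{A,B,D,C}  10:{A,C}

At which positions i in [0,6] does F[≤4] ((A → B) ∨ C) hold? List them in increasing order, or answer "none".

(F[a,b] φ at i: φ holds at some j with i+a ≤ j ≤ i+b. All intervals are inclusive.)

0, 1, 2, 3, 4, 5, 6

Evaluate at each i in [0,6]:
  i=0: ✓ (witness j=0)
  i=1: ✓ (witness j=1)
  i=2: ✓ (witness j=4)
  i=3: ✓ (witness j=4)
  i=4: ✓ (witness j=4)
  i=5: ✓ (witness j=5)
  i=6: ✓ (witness j=6)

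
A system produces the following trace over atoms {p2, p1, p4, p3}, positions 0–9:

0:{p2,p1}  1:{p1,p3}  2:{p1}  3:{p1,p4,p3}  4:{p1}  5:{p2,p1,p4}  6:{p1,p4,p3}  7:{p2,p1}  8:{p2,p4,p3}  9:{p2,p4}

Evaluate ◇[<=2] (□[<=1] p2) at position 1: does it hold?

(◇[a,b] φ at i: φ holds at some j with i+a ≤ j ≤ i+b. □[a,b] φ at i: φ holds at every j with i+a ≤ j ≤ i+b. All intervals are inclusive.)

Check □[<=1] p2 at each j in [1,3]:
  j=1: fails at 1
  j=2: fails at 2
  j=3: fails at 3
No position in the window satisfies it → formula fails.

Does not hold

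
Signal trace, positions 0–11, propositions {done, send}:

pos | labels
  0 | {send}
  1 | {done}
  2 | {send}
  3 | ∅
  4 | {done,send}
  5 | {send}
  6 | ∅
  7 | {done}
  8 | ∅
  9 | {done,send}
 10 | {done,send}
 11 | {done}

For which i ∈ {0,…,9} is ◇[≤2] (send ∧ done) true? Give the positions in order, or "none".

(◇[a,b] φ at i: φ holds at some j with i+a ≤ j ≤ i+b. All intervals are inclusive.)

Evaluate at each i in [0,9]:
  i=0: ✗ (none in [0,2])
  i=1: ✗ (none in [1,3])
  i=2: ✓ (witness j=4)
  i=3: ✓ (witness j=4)
  i=4: ✓ (witness j=4)
  i=5: ✗ (none in [5,7])
  i=6: ✗ (none in [6,8])
  i=7: ✓ (witness j=9)
  i=8: ✓ (witness j=9)
  i=9: ✓ (witness j=9)

2, 3, 4, 7, 8, 9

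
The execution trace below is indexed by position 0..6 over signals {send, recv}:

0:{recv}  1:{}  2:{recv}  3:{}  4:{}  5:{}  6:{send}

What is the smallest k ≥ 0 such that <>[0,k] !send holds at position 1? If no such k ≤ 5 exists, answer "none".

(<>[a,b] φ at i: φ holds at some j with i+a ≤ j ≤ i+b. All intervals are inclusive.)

Scan j = 1,2,… for !send:
  j=1: holds
First hit at j=1, so smallest k = 1-1 = 0.

0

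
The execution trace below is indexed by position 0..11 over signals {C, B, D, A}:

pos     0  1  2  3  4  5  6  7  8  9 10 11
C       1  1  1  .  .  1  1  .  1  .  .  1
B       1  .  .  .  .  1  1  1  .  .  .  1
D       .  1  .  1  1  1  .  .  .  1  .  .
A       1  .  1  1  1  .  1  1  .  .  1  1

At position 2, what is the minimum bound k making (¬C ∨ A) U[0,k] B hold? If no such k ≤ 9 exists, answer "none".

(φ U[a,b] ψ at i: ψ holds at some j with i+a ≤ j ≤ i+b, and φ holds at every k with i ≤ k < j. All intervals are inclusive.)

Need earliest j ≥ 2 with B, and (¬C ∨ A) at every k in [2,j-1].
  j=2: rhs fails.
  j=3: rhs fails.
  j=4: rhs fails.
  j=5: rhs holds; lhs holds on [2,4]. k = 3.

3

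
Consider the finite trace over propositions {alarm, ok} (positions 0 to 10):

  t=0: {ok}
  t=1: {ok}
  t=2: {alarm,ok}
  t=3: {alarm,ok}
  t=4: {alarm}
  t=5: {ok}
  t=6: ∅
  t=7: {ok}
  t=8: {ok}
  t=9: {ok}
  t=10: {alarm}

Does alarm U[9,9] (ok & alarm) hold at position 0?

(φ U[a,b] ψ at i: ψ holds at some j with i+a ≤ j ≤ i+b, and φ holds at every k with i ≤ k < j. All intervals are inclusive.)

Need some j in [9,9] with (ok & alarm), and alarm at every k in [0,j-1].
  j=9: (ok & alarm) false.
No j in the window works → until fails.

Does not hold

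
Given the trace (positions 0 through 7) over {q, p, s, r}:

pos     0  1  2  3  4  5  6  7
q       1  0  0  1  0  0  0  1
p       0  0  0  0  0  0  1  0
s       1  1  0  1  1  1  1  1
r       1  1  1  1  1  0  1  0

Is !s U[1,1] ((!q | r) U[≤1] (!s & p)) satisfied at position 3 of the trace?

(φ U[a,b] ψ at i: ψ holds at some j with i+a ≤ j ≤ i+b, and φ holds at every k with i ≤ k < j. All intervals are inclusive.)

No

Need some j in [4,4] with ((!q | r) U[≤1] (!s & p)), and !s at every k in [3,j-1].
  j=4: ((!q | r) U[≤1] (!s & p)) — fails.
No j in the window works → until fails.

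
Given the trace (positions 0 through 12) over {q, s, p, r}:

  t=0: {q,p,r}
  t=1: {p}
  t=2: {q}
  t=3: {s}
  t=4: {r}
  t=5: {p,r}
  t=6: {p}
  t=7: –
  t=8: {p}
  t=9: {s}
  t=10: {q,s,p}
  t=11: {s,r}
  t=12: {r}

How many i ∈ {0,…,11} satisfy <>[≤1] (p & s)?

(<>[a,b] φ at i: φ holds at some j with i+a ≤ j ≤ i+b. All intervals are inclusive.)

2

Evaluate at each i in [0,11]:
  i=0: ✗ (none in [0,1])
  i=1: ✗ (none in [1,2])
  i=2: ✗ (none in [2,3])
  i=3: ✗ (none in [3,4])
  i=4: ✗ (none in [4,5])
  i=5: ✗ (none in [5,6])
  i=6: ✗ (none in [6,7])
  i=7: ✗ (none in [7,8])
  i=8: ✗ (none in [8,9])
  i=9: ✓ (witness j=10)
  i=10: ✓ (witness j=10)
  i=11: ✗ (none in [11,12])
Positions where it holds: {9, 10} → 2.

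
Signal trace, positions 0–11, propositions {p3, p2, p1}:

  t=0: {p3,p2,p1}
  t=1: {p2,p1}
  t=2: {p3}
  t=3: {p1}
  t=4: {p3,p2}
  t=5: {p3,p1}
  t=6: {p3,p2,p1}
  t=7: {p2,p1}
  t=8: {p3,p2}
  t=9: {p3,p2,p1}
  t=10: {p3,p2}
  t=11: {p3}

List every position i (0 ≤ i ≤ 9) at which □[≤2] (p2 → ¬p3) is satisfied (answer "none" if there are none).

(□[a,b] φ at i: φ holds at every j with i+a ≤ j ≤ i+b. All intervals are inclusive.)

Evaluate at each i in [0,9]:
  i=0: ✗ (fails at j=0)
  i=1: ✓ (all of [1,3])
  i=2: ✗ (fails at j=4)
  i=3: ✗ (fails at j=4)
  i=4: ✗ (fails at j=4)
  i=5: ✗ (fails at j=6)
  i=6: ✗ (fails at j=6)
  i=7: ✗ (fails at j=8)
  i=8: ✗ (fails at j=8)
  i=9: ✗ (fails at j=9)

1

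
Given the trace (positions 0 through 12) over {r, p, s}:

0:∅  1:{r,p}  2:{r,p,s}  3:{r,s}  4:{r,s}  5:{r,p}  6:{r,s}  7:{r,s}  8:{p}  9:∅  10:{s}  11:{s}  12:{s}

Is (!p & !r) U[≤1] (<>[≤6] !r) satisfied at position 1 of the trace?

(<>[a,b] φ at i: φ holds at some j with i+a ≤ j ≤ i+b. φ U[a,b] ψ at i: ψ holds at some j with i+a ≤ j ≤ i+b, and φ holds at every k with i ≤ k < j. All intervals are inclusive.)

False

Need some j in [1,2] with <>[≤6] !r, and (!p & !r) at every k in [1,j-1].
  j=1: <>[≤6] !r — fails (none in [1,7]).
  j=2: <>[≤6] !r holds, but (!p & !r) fails at k=1 → not this j.
No j in the window works → until fails.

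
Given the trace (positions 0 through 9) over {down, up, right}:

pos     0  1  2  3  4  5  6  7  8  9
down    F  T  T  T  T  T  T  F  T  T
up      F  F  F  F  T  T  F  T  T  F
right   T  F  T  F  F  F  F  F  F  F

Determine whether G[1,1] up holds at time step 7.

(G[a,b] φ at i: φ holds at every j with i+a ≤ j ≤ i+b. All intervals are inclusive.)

Yes

Check up at every j in [8,8]:
  j=8: true
All positions satisfy it → formula holds.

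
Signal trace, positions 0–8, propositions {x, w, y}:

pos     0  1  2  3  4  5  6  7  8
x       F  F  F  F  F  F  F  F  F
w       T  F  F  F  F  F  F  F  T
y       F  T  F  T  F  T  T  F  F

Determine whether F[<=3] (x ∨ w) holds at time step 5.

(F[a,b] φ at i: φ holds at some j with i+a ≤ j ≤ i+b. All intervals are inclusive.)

Check (x ∨ w) at each j in [5,8]:
  j=5: false
  j=6: false
  j=7: false
  j=8: true
Found at j=8 → formula holds.

Holds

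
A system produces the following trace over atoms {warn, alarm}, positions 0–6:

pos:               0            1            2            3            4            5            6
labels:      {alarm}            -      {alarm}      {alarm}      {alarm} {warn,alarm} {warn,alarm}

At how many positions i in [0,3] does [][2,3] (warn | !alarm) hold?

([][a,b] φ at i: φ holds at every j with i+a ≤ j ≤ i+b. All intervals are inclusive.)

1

Evaluate at each i in [0,3]:
  i=0: ✗ (fails at j=2)
  i=1: ✗ (fails at j=3)
  i=2: ✗ (fails at j=4)
  i=3: ✓ (all of [5,6])
Positions where it holds: {3} → 1.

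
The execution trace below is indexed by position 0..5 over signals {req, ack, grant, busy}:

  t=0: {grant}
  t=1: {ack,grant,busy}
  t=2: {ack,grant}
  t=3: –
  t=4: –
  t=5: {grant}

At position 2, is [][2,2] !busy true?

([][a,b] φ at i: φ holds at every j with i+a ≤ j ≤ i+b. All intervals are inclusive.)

Check !busy at every j in [4,4]:
  j=4: true
All positions satisfy it → formula holds.

Yes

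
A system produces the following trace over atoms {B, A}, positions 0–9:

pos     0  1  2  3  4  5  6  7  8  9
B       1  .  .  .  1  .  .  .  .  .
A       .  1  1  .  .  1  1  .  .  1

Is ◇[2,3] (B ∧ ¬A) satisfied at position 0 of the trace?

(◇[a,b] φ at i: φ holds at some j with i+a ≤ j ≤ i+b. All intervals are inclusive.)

Does not hold

Check (B ∧ ¬A) at each j in [2,3]:
  j=2: false
  j=3: false
No position in the window satisfies it → formula fails.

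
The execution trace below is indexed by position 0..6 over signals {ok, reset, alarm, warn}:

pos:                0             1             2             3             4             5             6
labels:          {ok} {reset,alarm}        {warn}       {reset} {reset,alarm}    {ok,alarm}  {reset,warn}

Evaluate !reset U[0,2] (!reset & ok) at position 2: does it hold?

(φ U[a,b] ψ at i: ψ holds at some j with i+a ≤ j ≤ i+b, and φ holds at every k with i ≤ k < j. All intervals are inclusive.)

Need some j in [2,4] with (!reset & ok), and !reset at every k in [2,j-1].
  j=2: (!reset & ok) false.
  j=3: (!reset & ok) false.
  j=4: (!reset & ok) false.
No j in the window works → until fails.

No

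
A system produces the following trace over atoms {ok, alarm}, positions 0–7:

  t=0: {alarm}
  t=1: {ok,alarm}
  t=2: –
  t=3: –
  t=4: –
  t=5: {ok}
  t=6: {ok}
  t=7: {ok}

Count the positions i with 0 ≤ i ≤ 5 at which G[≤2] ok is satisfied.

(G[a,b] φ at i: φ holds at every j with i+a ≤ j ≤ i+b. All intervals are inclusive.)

Evaluate at each i in [0,5]:
  i=0: ✗ (fails at j=0)
  i=1: ✗ (fails at j=2)
  i=2: ✗ (fails at j=2)
  i=3: ✗ (fails at j=3)
  i=4: ✗ (fails at j=4)
  i=5: ✓ (all of [5,7])
Positions where it holds: {5} → 1.

1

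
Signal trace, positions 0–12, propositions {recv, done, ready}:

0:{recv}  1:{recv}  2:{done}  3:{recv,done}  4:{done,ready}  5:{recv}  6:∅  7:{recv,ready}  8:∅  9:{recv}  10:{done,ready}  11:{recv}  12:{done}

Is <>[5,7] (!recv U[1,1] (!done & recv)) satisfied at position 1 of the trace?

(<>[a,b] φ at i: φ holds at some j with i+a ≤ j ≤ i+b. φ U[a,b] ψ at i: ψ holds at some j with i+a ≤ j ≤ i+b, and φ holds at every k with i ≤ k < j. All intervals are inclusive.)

True

Check (!recv U[1,1] (!done & recv)) at each j in [6,8]:
  j=6: holds
  j=7: fails
  j=8: holds
Found at j=6 → formula holds.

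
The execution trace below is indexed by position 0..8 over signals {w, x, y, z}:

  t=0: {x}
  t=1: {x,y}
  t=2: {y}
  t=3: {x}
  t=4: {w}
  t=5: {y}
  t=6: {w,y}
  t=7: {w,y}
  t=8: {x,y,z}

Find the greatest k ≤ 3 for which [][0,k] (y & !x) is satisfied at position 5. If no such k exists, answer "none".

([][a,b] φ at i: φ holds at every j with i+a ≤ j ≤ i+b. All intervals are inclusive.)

(y & !x) must hold from j=5 onward; find where it first fails.
  j=5: holds
  j=6: holds
  j=7: holds
  j=8: fails
Holds on [5,7], so largest k = 2.

2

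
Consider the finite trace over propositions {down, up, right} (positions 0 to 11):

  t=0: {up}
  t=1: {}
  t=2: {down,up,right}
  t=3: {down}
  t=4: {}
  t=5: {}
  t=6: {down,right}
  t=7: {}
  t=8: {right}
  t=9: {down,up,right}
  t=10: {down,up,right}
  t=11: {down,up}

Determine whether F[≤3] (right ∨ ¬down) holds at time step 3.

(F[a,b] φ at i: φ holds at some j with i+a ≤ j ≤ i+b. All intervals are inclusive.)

Check (right ∨ ¬down) at each j in [3,6]:
  j=3: false
  j=4: true
  j=5: true
  j=6: true
Found at j=4 → formula holds.

Holds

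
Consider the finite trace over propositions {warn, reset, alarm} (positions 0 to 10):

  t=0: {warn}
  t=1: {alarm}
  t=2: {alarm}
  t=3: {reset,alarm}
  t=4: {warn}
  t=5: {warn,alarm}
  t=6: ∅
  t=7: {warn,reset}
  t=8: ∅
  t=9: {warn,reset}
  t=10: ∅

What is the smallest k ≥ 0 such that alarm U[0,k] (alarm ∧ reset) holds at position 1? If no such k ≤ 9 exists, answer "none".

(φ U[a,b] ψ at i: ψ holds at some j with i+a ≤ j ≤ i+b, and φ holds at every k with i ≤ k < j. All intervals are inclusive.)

2

Need earliest j ≥ 1 with (alarm ∧ reset), and alarm at every k in [1,j-1].
  j=1: rhs fails.
  j=2: rhs fails.
  j=3: rhs holds; lhs holds on [1,2]. k = 2.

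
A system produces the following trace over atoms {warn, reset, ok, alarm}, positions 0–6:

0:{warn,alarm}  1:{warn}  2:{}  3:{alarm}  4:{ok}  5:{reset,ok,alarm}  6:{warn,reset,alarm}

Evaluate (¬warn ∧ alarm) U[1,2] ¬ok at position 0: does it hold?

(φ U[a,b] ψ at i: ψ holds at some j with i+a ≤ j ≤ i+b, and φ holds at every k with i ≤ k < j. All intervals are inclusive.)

Need some j in [1,2] with ¬ok, and (¬warn ∧ alarm) at every k in [0,j-1].
  j=1: ¬ok holds, but (¬warn ∧ alarm) fails at k=0 → not this j.
  j=2: ¬ok holds, but (¬warn ∧ alarm) fails at k=0 → not this j.
No j in the window works → until fails.

No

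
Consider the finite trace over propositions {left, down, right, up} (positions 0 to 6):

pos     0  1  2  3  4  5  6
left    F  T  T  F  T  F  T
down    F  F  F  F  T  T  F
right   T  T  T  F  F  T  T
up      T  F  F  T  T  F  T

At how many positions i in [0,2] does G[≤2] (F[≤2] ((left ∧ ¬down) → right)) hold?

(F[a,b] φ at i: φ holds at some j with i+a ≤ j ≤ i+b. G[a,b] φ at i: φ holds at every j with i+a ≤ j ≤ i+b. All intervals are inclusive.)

3

Evaluate at each i in [0,2]:
  i=0: ✓ (all of [0,2])
  i=1: ✓ (all of [1,3])
  i=2: ✓ (all of [2,4])
Positions where it holds: {0, 1, 2} → 3.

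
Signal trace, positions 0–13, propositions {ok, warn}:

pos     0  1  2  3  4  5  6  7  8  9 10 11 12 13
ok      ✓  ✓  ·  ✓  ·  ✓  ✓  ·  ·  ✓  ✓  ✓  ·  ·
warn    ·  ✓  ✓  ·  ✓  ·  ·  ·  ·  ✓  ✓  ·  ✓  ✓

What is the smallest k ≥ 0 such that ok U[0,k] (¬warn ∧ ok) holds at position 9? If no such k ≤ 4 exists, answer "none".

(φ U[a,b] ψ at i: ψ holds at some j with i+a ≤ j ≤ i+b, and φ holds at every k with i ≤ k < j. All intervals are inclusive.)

Need earliest j ≥ 9 with (¬warn ∧ ok), and ok at every k in [9,j-1].
  j=9: rhs fails.
  j=10: rhs fails.
  j=11: rhs holds; lhs holds on [9,10]. k = 2.

2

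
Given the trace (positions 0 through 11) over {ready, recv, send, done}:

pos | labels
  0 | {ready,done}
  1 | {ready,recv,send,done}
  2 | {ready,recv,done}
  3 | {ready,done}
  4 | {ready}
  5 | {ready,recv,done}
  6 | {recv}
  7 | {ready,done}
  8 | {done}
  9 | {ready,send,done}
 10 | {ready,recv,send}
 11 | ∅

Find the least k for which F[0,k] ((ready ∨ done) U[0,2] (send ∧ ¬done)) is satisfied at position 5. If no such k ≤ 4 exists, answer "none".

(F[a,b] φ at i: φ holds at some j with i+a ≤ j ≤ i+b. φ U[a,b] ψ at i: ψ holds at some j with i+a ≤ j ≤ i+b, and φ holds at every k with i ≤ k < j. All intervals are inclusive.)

Scan j = 5,6,… for ((ready ∨ done) U[0,2] (send ∧ ¬done)):
  j=5: fails
  j=6: fails
  j=7: fails
  j=8: holds
First hit at j=8, so smallest k = 8-5 = 3.

3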